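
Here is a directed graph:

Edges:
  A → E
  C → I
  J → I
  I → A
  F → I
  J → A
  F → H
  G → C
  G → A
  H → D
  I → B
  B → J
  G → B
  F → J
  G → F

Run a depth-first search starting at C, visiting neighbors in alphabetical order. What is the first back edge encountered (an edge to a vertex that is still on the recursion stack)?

J->I

DFS from C (visiting neighbors in alphabetical order); mark gray on enter, black on exit:
C gray
  I gray
    A gray
      E gray
      E black
    A black
    B gray
      J gray
        J→A: A black — skip
        J→I: I is gray → back edge
First back edge: J → I.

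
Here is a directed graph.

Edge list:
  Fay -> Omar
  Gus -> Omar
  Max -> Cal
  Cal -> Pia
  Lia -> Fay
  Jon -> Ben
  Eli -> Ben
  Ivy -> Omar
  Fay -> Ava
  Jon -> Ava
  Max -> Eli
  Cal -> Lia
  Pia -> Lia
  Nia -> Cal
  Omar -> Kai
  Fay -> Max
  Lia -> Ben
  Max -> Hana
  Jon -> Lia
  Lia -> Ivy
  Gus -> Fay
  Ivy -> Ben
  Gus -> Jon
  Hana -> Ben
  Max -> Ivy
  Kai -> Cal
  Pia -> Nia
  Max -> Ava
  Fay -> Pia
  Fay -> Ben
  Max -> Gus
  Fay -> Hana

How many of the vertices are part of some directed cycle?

A vertex is on a directed cycle iff it belongs to a strongly connected component of size ≥ 2 (or has a self-loop).
The vertices on cycles are {Cal, Fay, Gus, Ivy, Jon, Kai, Lia, Max, Nia, Pia, Omar} — 11 in total.

11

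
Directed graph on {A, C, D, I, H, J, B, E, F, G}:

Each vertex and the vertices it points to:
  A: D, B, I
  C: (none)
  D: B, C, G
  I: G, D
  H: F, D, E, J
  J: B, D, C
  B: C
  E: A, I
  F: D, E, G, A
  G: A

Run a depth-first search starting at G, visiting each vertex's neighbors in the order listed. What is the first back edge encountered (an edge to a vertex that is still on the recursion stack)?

DFS from G (visiting each vertex's neighbors in the order listed); mark gray on enter, black on exit:
G gray
  A gray
    D gray
      B gray
        C gray
        C black
      B black
      D→C: C black — skip
      D→G: G is gray → back edge
First back edge: D → G.

D→G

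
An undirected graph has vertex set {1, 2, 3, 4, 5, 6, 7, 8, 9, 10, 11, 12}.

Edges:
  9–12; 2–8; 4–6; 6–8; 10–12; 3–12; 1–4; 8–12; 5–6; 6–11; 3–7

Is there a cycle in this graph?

No

DFS, tracking each vertex's parent; an edge to a visited non-parent vertex closes a cycle.
Start from 8:
visit 8 (parent –)
  visit 2 (parent 8)
    2–8: parent, skip
  visit 6 (parent 8)
    visit 11 (parent 6)
      11–6: parent, skip
    visit 5 (parent 6)
      5–6: parent, skip
    6–8: parent, skip
    visit 4 (parent 6)
      visit 1 (parent 4)
        1–4: parent, skip
      4–6: parent, skip
  visit 12 (parent 8)
    12–8: parent, skip
    visit 9 (parent 12)
      9–12: parent, skip
    visit 3 (parent 12)
      visit 7 (parent 3)
        7–3: parent, skip
      3–12: parent, skip
    visit 10 (parent 12)
      10–12: parent, skip
No non-parent visited neighbor found — the graph is a forest.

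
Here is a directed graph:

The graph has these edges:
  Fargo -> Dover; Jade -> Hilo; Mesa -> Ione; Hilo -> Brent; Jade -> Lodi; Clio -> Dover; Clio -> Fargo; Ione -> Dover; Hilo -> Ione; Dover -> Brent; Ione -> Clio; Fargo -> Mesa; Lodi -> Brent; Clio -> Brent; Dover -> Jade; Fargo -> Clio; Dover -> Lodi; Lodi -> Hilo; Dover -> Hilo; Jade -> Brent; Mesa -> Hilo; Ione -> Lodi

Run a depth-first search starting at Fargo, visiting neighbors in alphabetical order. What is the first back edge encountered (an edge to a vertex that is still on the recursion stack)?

DFS from Fargo (visiting neighbors in alphabetical order); mark gray on enter, black on exit:
Fargo gray
  Clio gray
    Brent gray
    Brent black
    Dover gray
      Dover→Brent: Brent black — skip
      Hilo gray
        Hilo→Brent: Brent black — skip
        Ione gray
          Ione→Clio: Clio is gray → back edge
First back edge: Ione → Clio.

Ione→Clio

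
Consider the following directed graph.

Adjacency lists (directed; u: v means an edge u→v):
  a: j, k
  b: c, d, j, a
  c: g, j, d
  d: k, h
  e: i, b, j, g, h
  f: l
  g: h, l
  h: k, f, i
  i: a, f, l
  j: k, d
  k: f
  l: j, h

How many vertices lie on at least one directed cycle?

A vertex is on a directed cycle iff it belongs to a strongly connected component of size ≥ 2 (or has a self-loop).
The vertices on cycles are {a, d, f, h, i, j, k, l} — 8 in total.

8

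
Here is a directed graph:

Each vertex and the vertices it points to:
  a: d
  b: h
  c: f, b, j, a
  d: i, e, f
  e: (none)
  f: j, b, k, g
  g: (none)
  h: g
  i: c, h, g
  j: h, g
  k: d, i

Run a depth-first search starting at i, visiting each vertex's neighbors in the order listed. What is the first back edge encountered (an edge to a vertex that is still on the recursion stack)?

DFS from i (visiting each vertex's neighbors in the order listed); mark gray on enter, black on exit:
i gray
  c gray
    f gray
      j gray
        h gray
          g gray
          g black
        h black
        j→g: g black — skip
      j black
      b gray
        b→h: h black — skip
      b black
      k gray
        d gray
          d→i: i is gray → back edge
First back edge: d → i.

d->i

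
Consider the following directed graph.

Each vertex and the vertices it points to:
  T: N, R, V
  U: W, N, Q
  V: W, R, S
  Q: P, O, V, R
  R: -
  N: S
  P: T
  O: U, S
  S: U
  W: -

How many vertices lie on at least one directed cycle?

8

A vertex is on a directed cycle iff it belongs to a strongly connected component of size ≥ 2 (or has a self-loop).
The vertices on cycles are {N, O, P, Q, S, T, U, V} — 8 in total.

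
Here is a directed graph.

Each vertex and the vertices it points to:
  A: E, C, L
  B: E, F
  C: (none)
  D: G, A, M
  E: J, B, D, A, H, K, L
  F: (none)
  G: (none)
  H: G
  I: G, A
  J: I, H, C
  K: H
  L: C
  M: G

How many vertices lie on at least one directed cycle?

A vertex is on a directed cycle iff it belongs to a strongly connected component of size ≥ 2 (or has a self-loop).
The vertices on cycles are {A, B, D, E, I, J} — 6 in total.

6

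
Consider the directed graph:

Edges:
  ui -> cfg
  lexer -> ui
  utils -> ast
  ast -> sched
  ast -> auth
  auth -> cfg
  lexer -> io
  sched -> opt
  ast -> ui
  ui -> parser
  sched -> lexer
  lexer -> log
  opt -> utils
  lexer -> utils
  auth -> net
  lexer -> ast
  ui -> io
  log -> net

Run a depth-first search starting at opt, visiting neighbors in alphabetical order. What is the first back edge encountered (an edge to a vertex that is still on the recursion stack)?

lexer->ast

DFS from opt (visiting neighbors in alphabetical order); mark gray on enter, black on exit:
opt gray
  utils gray
    ast gray
      auth gray
        cfg gray
        cfg black
        net gray
        net black
      auth black
      sched gray
        lexer gray
          lexer→ast: ast is gray → back edge
First back edge: lexer → ast.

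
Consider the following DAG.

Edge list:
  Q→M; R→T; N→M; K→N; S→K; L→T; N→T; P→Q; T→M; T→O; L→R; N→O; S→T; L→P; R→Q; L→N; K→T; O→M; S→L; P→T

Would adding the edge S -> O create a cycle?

Adding S→O creates a cycle iff O can already reach S.
Explore from O: no path reaches S. The graph stays acyclic.

No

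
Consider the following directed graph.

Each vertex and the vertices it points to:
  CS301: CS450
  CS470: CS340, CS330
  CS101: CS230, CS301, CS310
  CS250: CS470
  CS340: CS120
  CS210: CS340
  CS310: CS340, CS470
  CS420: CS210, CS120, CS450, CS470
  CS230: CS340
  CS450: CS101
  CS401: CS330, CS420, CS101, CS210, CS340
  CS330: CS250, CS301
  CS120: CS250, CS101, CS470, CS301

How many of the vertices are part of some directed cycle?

A vertex is on a directed cycle iff it belongs to a strongly connected component of size ≥ 2 (or has a self-loop).
The vertices on cycles are {CS101, CS120, CS230, CS250, CS301, CS310, CS330, CS340, CS450, CS470} — 10 in total.

10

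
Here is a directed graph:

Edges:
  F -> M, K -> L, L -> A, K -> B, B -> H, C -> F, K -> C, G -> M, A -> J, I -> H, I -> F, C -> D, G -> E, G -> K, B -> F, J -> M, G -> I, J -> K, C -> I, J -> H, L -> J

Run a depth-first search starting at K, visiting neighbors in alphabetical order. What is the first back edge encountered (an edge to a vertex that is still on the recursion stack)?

J->K

DFS from K (visiting neighbors in alphabetical order); mark gray on enter, black on exit:
K gray
  B gray
    F gray
      M gray
      M black
    F black
    H gray
    H black
  B black
  C gray
    D gray
    D black
    C→F: F black — skip
    I gray
      I→F: F black — skip
      I→H: H black — skip
    I black
  C black
  L gray
    A gray
      J gray
        J→H: H black — skip
        J→K: K is gray → back edge
First back edge: J → K.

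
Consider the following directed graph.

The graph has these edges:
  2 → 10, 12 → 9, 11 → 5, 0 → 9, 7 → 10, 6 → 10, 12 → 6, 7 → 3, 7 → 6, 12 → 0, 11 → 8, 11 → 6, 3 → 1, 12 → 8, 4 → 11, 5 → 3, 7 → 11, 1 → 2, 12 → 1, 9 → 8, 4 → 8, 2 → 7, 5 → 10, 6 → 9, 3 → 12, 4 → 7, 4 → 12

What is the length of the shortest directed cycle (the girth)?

For each vertex v, BFS finds the shortest path from v back to v.
The shortest such closed walk is 3 → 1 → 2 → 7 → 3, length 4.

4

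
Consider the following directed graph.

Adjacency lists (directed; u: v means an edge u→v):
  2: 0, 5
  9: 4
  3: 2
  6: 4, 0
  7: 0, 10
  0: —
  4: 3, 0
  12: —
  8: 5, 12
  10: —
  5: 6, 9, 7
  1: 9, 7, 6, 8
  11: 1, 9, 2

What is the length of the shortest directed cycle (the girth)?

5

For each vertex v, BFS finds the shortest path from v back to v.
The shortest such closed walk is 5 → 6 → 4 → 3 → 2 → 5, length 5.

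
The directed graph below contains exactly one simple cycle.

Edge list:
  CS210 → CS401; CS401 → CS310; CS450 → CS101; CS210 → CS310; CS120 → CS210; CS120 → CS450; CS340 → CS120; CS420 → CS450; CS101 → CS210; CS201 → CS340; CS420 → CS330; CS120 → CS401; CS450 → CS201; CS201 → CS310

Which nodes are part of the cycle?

DFS with gray/black marking from CS450:
CS450 gray
  CS201 gray
    CS310 gray
    CS310 black
    CS340 gray
      CS120 gray
        CS120→CS450: CS450 is gray → back edge
Back edge closes the cycle CS450 → CS201 → CS340 → CS120 → CS450; its vertices are {CS120, CS201, CS340, CS450}.

CS120, CS201, CS340, CS450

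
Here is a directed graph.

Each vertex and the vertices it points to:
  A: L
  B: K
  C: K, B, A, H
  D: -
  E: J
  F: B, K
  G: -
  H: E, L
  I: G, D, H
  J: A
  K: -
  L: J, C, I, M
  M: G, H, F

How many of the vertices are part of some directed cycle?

A vertex is on a directed cycle iff it belongs to a strongly connected component of size ≥ 2 (or has a self-loop).
The vertices on cycles are {A, C, E, H, I, J, L, M} — 8 in total.

8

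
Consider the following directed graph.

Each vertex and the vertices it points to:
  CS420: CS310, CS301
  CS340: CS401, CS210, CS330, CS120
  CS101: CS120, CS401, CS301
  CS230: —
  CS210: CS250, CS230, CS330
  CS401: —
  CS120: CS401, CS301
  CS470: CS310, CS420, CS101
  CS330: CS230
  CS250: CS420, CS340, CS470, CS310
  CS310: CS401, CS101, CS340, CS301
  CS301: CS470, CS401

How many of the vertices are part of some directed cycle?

A vertex is on a directed cycle iff it belongs to a strongly connected component of size ≥ 2 (or has a self-loop).
The vertices on cycles are {CS101, CS120, CS210, CS250, CS301, CS310, CS340, CS420, CS470} — 9 in total.

9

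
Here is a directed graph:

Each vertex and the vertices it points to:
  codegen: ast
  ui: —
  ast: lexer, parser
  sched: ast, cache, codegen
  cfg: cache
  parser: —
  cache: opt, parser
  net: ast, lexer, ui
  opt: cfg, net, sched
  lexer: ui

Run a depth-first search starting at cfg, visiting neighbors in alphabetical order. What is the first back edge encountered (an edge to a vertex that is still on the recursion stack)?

opt→cfg

DFS from cfg (visiting neighbors in alphabetical order); mark gray on enter, black on exit:
cfg gray
  cache gray
    opt gray
      opt→cfg: cfg is gray → back edge
First back edge: opt → cfg.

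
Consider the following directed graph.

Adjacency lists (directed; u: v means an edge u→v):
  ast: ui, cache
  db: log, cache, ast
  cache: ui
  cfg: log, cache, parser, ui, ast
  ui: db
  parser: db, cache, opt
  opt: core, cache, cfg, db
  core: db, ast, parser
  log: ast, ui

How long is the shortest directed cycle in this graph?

For each vertex v, BFS finds the shortest path from v back to v.
The shortest such closed walk is parser → opt → core → parser, length 3.

3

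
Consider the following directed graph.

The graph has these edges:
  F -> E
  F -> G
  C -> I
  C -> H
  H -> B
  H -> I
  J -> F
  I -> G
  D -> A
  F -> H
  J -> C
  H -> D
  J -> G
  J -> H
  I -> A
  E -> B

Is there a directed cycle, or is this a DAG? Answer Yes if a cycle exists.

DFS with white/gray/black marking, starting from E:
E gray
  B gray
  B black
E black
A gray
A black
C gray
  H gray
    I gray
      G gray
      G black
      I→A: A black — skip
    I black
    H→B: B black — skip
    D gray
      D→A: A black — skip
    D black
  H black
  C→I: I black — skip
C black
F gray
  F→H: H black — skip
  F→E: E black — skip
  F→G: G black — skip
F black
J gray
  J→C: C black — skip
  J→G: G black — skip
  J→H: H black — skip
  J→F: F black — skip
J black
Every edge goes to a white or black vertex — no back edge, so the graph is acyclic.

No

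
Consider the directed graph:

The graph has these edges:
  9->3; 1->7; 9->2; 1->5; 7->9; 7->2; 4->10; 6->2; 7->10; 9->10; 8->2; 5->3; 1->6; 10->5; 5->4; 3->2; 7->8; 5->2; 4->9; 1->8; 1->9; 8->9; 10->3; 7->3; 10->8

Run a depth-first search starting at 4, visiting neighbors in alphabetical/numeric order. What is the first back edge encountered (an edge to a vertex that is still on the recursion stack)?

DFS from 4 (visiting neighbors in alphabetical/numeric order); mark gray on enter, black on exit:
4 gray
  9 gray
    2 gray
    2 black
    3 gray
      3→2: 2 black — skip
    3 black
    10 gray
      10→3: 3 black — skip
      5 gray
        5→2: 2 black — skip
        5→3: 3 black — skip
        5→4: 4 is gray → back edge
First back edge: 5 → 4.

5->4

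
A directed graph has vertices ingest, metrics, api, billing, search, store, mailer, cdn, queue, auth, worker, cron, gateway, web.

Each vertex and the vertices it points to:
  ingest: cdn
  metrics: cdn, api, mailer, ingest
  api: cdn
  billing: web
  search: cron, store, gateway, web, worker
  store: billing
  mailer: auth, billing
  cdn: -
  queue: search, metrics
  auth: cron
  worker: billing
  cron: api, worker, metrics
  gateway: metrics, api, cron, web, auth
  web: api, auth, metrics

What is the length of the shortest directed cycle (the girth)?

4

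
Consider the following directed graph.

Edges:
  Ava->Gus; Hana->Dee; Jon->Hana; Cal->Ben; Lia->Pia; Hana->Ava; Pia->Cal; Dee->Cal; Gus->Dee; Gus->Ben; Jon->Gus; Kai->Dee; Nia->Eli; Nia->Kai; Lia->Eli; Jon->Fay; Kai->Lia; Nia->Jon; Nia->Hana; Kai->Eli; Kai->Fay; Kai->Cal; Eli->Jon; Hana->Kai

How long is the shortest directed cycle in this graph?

4

For each vertex v, BFS finds the shortest path from v back to v.
The shortest such closed walk is Kai → Eli → Jon → Hana → Kai, length 4.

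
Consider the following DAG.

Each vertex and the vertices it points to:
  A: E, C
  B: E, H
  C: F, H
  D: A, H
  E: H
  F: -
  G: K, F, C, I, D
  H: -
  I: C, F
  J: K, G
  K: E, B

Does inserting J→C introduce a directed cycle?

Adding J→C creates a cycle iff C can already reach J.
Explore from C: no path reaches J. The graph stays acyclic.

No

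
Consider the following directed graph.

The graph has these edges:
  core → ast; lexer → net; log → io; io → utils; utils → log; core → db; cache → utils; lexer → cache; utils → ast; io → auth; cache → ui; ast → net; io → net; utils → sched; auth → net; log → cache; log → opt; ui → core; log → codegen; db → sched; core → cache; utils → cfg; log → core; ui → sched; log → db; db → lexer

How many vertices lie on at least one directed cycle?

8

A vertex is on a directed cycle iff it belongs to a strongly connected component of size ≥ 2 (or has a self-loop).
The vertices on cycles are {db, io, ui, log, core, cache, lexer, utils} — 8 in total.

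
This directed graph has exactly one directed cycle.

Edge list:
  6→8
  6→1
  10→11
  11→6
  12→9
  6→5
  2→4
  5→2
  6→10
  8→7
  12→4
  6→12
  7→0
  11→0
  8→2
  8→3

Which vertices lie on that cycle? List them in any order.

6, 10, 11

DFS with gray/black marking from 6:
6 gray
  12 gray
    9 gray
    9 black
    4 gray
    4 black
  12 black
  5 gray
    2 gray
      2→4: 4 black — skip
    2 black
  5 black
  8 gray
    8→2: 2 black — skip
    7 gray
      0 gray
      0 black
    7 black
    3 gray
    3 black
  8 black
  1 gray
  1 black
  10 gray
    11 gray
      11→0: 0 black — skip
      11→6: 6 is gray → back edge
Back edge closes the cycle 6 → 10 → 11 → 6; its vertices are {6, 10, 11}.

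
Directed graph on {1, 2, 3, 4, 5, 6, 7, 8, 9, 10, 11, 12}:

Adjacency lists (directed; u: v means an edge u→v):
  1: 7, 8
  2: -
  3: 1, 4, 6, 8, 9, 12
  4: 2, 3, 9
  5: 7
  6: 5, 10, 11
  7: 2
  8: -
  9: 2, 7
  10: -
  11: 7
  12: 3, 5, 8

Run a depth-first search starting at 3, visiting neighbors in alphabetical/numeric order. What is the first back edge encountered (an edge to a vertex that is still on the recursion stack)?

4->3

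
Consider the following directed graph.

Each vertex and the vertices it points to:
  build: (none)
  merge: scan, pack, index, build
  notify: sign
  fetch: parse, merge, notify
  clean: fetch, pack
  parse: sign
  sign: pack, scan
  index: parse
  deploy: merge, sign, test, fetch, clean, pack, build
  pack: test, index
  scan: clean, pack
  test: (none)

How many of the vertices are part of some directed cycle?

9

A vertex is on a directed cycle iff it belongs to a strongly connected component of size ≥ 2 (or has a self-loop).
The vertices on cycles are {pack, scan, sign, clean, fetch, index, merge, parse, notify} — 9 in total.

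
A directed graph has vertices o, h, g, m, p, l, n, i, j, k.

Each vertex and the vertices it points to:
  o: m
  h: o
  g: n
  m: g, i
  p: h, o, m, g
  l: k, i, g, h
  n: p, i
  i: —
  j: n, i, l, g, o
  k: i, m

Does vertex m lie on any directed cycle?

Yes

m is on a cycle iff m can reach itself via ≥1 edge.
m → g → n → p → m — yes.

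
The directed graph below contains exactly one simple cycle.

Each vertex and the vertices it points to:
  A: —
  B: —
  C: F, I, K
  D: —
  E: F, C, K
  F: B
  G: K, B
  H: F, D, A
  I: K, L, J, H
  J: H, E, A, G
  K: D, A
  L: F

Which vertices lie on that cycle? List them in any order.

C, E, I, J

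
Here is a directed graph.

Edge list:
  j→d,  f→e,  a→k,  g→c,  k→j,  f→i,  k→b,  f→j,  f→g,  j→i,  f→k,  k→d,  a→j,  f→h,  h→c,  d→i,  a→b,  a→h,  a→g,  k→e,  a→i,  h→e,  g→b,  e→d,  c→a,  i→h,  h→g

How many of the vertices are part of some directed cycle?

9

A vertex is on a directed cycle iff it belongs to a strongly connected component of size ≥ 2 (or has a self-loop).
The vertices on cycles are {a, c, d, e, g, h, i, j, k} — 9 in total.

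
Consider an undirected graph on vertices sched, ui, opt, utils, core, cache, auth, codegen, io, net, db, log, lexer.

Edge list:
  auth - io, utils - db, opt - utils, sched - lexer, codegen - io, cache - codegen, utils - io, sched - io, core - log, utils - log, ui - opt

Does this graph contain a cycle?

DFS, tracking each vertex's parent; an edge to a visited non-parent vertex closes a cycle.
Start from core:
visit core (parent –)
  visit log (parent core)
    visit utils (parent log)
      utils–log: parent, skip
      visit io (parent utils)
        io–utils: parent, skip
        visit sched (parent io)
          visit lexer (parent sched)
            lexer–sched: parent, skip
          sched–io: parent, skip
        visit codegen (parent io)
          visit cache (parent codegen)
            cache–codegen: parent, skip
          codegen–io: parent, skip
        visit auth (parent io)
          auth–io: parent, skip
      visit db (parent utils)
        db–utils: parent, skip
      visit opt (parent utils)
        visit ui (parent opt)
          ui–opt: parent, skip
        opt–utils: parent, skip
    log–core: parent, skip
visit net (parent –)
No non-parent visited neighbor found — the graph is a forest.

No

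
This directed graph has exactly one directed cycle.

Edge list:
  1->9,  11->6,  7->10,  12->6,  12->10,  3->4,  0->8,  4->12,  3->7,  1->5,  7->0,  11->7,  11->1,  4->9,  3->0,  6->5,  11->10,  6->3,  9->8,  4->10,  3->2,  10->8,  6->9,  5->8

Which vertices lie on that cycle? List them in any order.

DFS with gray/black marking from 6:
6 gray
  9 gray
    8 gray
    8 black
  9 black
  5 gray
    5→8: 8 black — skip
  5 black
  3 gray
    2 gray
    2 black
    4 gray
      12 gray
        12→6: 6 is gray → back edge
Back edge closes the cycle 6 → 3 → 4 → 12 → 6; its vertices are {3, 4, 6, 12}.

3, 4, 6, 12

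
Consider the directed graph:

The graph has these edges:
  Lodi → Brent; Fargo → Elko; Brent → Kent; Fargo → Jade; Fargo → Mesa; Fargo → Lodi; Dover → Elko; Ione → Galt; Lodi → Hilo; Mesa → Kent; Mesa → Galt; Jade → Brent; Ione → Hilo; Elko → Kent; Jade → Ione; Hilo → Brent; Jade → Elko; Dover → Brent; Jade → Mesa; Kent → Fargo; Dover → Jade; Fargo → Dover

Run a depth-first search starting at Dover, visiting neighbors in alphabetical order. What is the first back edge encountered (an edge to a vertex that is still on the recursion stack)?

Fargo->Dover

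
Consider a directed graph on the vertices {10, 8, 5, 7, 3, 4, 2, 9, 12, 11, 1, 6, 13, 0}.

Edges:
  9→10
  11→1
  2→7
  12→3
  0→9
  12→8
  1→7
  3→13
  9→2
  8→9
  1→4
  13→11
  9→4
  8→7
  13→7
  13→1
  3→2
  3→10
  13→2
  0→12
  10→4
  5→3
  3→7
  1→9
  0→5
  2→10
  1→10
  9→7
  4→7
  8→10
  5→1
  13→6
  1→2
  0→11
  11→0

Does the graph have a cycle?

DFS with white/gray/black marking, starting from 0:
0 gray
  9 gray
    4 gray
      7 gray
      7 black
    4 black
    2 gray
      2→7: 7 black — skip
      10 gray
        10→4: 4 black — skip
      10 black
    2 black
    9→10: 10 black — skip
    9→7: 7 black — skip
  9 black
  12 gray
    8 gray
      8→10: 10 black — skip
      8→7: 7 black — skip
      8→9: 9 black — skip
    8 black
    3 gray
      3→10: 10 black — skip
      13 gray
        13→7: 7 black — skip
        1 gray
          1→2: 2 black — skip
          1→10: 10 black — skip
          1→7: 7 black — skip
          1→9: 9 black — skip
          1→4: 4 black — skip
        1 black
        13→2: 2 black — skip
        11 gray
          11→1: 1 black — skip
          11→0: 0 is gray → back edge
Back edge found, so a cycle exists: 0 → 12 → 3 → 13 → 11 → 0.

Yes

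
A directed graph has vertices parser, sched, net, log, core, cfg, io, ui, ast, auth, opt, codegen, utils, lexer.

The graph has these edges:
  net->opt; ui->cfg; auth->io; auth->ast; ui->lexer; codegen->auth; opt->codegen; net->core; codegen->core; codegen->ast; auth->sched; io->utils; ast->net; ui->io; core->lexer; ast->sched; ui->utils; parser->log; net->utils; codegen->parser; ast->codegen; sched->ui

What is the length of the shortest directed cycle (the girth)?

2

For each vertex v, BFS finds the shortest path from v back to v.
The shortest such closed walk is ast → codegen → ast, length 2.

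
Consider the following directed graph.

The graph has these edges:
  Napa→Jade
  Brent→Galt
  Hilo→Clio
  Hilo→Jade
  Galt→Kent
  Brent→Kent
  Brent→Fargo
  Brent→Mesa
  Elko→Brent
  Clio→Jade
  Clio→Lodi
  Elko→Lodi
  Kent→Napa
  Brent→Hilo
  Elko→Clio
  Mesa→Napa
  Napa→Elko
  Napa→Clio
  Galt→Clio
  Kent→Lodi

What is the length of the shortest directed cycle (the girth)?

4

For each vertex v, BFS finds the shortest path from v back to v.
The shortest such closed walk is Elko → Brent → Kent → Napa → Elko, length 4.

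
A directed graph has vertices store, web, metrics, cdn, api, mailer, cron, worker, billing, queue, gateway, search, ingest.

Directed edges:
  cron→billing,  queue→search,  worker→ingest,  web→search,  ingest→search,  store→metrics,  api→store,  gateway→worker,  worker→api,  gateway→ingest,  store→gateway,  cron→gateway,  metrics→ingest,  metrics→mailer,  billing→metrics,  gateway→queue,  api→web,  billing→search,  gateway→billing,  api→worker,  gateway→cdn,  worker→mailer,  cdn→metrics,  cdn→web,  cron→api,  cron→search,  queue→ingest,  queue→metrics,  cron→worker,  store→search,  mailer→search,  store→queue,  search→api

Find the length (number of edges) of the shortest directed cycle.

2

For each vertex v, BFS finds the shortest path from v back to v.
The shortest such closed walk is api → worker → api, length 2.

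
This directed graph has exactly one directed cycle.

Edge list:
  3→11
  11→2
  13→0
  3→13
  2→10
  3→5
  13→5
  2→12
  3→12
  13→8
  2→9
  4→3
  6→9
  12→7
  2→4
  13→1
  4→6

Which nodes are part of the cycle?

2, 3, 4, 11

DFS with gray/black marking from 11:
11 gray
  2 gray
    12 gray
      7 gray
      7 black
    12 black
    10 gray
    10 black
    4 gray
      3 gray
        5 gray
        5 black
        3→12: 12 black — skip
        13 gray
          8 gray
          8 black
          13→5: 5 black — skip
          1 gray
          1 black
          0 gray
          0 black
        13 black
        3→11: 11 is gray → back edge
Back edge closes the cycle 11 → 2 → 4 → 3 → 11; its vertices are {2, 3, 4, 11}.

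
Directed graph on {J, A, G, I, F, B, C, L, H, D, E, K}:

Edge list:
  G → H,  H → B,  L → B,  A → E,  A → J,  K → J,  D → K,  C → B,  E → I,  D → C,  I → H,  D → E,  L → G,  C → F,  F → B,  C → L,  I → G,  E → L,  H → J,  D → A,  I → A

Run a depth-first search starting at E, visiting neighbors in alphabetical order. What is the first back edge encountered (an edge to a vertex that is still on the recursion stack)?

DFS from E (visiting neighbors in alphabetical order); mark gray on enter, black on exit:
E gray
  I gray
    A gray
      A→E: E is gray → back edge
First back edge: A → E.

A->E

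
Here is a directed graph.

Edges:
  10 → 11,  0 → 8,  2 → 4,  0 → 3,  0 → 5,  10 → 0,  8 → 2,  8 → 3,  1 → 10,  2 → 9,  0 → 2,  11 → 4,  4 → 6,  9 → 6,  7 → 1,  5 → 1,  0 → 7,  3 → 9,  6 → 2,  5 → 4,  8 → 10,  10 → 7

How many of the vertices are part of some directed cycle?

A vertex is on a directed cycle iff it belongs to a strongly connected component of size ≥ 2 (or has a self-loop).
The vertices on cycles are {0, 1, 2, 4, 5, 6, 7, 8, 9, 10} — 10 in total.

10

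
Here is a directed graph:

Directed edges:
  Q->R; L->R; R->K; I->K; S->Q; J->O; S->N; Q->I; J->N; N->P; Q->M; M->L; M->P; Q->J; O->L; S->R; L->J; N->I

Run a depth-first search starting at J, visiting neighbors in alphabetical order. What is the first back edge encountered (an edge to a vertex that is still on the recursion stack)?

L->J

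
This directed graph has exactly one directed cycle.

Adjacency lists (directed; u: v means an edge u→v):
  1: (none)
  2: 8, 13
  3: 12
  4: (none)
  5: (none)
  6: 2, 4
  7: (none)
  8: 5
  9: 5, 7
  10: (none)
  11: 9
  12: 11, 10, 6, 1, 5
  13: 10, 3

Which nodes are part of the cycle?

DFS with gray/black marking from 12:
12 gray
  11 gray
    9 gray
      5 gray
      5 black
      7 gray
      7 black
    9 black
  11 black
  10 gray
  10 black
  6 gray
    2 gray
      8 gray
        8→5: 5 black — skip
      8 black
      13 gray
        13→10: 10 black — skip
        3 gray
          3→12: 12 is gray → back edge
Back edge closes the cycle 12 → 6 → 2 → 13 → 3 → 12; its vertices are {2, 3, 6, 12, 13}.

2, 3, 6, 12, 13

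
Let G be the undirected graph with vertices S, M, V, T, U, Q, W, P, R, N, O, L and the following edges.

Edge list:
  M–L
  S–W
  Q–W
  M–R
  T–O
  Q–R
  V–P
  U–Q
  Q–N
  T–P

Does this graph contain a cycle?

No

DFS, tracking each vertex's parent; an edge to a visited non-parent vertex closes a cycle.
Start from M:
visit M (parent –)
  visit L (parent M)
    L–M: parent, skip
  visit R (parent M)
    R–M: parent, skip
    visit Q (parent R)
      visit N (parent Q)
        N–Q: parent, skip
      visit W (parent Q)
        W–Q: parent, skip
        visit S (parent W)
          S–W: parent, skip
      Q–R: parent, skip
      visit U (parent Q)
        U–Q: parent, skip
visit V (parent –)
  visit P (parent V)
    P–V: parent, skip
    visit T (parent P)
      T–P: parent, skip
      visit O (parent T)
        O–T: parent, skip
No non-parent visited neighbor found — the graph is a forest.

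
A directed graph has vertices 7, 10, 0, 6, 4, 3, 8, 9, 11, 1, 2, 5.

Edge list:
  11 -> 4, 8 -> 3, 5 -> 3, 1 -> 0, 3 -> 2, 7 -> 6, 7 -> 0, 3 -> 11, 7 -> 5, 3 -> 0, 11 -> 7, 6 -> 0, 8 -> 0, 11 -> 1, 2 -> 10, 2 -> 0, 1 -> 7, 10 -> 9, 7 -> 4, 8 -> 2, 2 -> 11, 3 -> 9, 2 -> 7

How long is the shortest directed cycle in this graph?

For each vertex v, BFS finds the shortest path from v back to v.
The shortest such closed walk is 3 → 11 → 7 → 5 → 3, length 4.

4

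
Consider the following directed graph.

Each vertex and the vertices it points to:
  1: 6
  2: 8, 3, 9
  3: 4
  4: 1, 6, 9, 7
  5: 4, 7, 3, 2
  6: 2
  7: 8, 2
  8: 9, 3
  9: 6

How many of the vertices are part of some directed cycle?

8

A vertex is on a directed cycle iff it belongs to a strongly connected component of size ≥ 2 (or has a self-loop).
The vertices on cycles are {1, 2, 3, 4, 6, 7, 8, 9} — 8 in total.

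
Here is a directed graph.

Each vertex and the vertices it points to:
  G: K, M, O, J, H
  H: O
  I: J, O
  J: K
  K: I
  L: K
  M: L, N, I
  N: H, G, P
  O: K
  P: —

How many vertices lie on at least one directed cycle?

7

A vertex is on a directed cycle iff it belongs to a strongly connected component of size ≥ 2 (or has a self-loop).
The vertices on cycles are {G, I, J, K, M, N, O} — 7 in total.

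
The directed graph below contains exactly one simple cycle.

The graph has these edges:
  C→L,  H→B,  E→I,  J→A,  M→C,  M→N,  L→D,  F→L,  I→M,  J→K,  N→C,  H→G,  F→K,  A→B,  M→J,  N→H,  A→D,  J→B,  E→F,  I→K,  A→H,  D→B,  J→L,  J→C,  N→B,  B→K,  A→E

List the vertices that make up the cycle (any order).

A, E, I, J, M

DFS with gray/black marking from M:
M gray
  N gray
    B gray
      K gray
      K black
    B black
    H gray
      H→B: B black — skip
      G gray
      G black
    H black
    C gray
      L gray
        D gray
          D→B: B black — skip
        D black
      L black
    C black
  N black
  J gray
    A gray
      A→H: H black — skip
      E gray
        F gray
          F→K: K black — skip
          F→L: L black — skip
        F black
        I gray
          I→K: K black — skip
          I→M: M is gray → back edge
Back edge closes the cycle M → J → A → E → I → M; its vertices are {A, E, I, J, M}.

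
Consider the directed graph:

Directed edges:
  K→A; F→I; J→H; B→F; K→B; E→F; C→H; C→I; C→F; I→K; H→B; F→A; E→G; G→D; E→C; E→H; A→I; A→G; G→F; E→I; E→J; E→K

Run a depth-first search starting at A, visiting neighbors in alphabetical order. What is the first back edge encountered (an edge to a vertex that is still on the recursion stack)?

DFS from A (visiting neighbors in alphabetical order); mark gray on enter, black on exit:
A gray
  G gray
    D gray
    D black
    F gray
      F→A: A is gray → back edge
First back edge: F → A.

F→A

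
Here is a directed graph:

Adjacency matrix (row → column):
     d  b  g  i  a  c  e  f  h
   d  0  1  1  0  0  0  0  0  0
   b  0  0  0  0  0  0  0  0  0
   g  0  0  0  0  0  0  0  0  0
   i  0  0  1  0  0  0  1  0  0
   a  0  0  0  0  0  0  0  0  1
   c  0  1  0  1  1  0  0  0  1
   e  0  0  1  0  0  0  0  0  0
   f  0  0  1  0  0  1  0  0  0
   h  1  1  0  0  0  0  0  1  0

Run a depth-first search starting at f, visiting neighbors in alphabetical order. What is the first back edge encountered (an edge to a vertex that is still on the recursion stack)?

DFS from f (visiting neighbors in alphabetical order); mark gray on enter, black on exit:
f gray
  c gray
    a gray
      h gray
        b gray
        b black
        d gray
          d→b: b black — skip
          g gray
          g black
        d black
        h→f: f is gray → back edge
First back edge: h → f.

h->f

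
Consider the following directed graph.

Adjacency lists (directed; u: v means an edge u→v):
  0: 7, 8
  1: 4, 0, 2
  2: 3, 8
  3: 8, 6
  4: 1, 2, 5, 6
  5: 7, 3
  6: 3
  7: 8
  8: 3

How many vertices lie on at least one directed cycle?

5

A vertex is on a directed cycle iff it belongs to a strongly connected component of size ≥ 2 (or has a self-loop).
The vertices on cycles are {1, 3, 4, 6, 8} — 5 in total.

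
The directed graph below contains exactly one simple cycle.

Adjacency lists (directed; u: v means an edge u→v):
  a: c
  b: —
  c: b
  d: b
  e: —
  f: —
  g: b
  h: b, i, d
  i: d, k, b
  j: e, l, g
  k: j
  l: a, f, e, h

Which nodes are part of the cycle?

h, i, j, k, l

DFS with gray/black marking from j:
j gray
  e gray
  e black
  l gray
    a gray
      c gray
        b gray
        b black
      c black
    a black
    f gray
    f black
    l→e: e black — skip
    h gray
      h→b: b black — skip
      i gray
        d gray
          d→b: b black — skip
        d black
        k gray
          k→j: j is gray → back edge
Back edge closes the cycle j → l → h → i → k → j; its vertices are {h, i, j, k, l}.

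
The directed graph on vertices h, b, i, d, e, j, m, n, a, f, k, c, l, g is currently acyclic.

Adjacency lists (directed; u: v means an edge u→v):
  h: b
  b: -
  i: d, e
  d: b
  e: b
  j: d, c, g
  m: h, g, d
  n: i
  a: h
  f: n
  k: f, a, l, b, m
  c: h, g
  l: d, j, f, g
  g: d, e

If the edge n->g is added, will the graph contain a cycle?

No

Adding n→g creates a cycle iff g can already reach n.
Explore from g: no path reaches n. The graph stays acyclic.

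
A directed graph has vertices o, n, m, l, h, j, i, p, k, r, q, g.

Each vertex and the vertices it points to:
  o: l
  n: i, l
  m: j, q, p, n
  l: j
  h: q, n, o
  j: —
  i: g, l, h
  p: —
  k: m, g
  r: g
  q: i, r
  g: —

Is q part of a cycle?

q is on a cycle iff q can reach itself via ≥1 edge.
q → i → h → q — yes.

Yes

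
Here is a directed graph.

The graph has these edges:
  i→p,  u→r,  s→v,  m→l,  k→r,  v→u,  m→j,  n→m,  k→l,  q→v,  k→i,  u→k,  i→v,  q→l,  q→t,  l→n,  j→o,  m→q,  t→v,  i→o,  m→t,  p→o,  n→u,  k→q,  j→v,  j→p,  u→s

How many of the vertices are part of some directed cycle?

A vertex is on a directed cycle iff it belongs to a strongly connected component of size ≥ 2 (or has a self-loop).
The vertices on cycles are {i, j, k, l, m, n, q, s, t, u, v} — 11 in total.

11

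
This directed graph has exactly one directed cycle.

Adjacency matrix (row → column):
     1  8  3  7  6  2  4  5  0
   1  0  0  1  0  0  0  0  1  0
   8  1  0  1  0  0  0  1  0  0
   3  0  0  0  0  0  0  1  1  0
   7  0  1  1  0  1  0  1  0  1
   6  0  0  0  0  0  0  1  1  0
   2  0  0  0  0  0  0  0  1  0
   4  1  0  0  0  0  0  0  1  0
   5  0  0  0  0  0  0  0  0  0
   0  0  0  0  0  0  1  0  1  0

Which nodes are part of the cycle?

DFS with gray/black marking from 1:
1 gray
  5 gray
  5 black
  3 gray
    4 gray
      4→1: 1 is gray → back edge
Back edge closes the cycle 1 → 3 → 4 → 1; its vertices are {1, 3, 4}.

1, 3, 4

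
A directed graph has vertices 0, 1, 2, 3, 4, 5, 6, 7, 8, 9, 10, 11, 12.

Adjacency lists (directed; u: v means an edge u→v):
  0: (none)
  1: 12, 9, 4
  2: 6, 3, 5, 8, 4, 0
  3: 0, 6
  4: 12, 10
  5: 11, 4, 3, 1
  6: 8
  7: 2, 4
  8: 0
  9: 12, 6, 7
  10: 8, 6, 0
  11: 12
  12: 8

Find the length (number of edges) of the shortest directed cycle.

5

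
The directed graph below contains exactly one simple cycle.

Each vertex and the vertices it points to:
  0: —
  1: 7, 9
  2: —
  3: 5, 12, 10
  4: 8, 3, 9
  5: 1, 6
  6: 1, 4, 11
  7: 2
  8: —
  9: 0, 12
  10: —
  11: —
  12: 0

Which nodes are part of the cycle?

3, 4, 5, 6

DFS with gray/black marking from 5:
5 gray
  1 gray
    7 gray
      2 gray
      2 black
    7 black
    9 gray
      0 gray
      0 black
      12 gray
        12→0: 0 black — skip
      12 black
    9 black
  1 black
  6 gray
    6→1: 1 black — skip
    4 gray
      8 gray
      8 black
      3 gray
        3→5: 5 is gray → back edge
Back edge closes the cycle 5 → 6 → 4 → 3 → 5; its vertices are {3, 4, 5, 6}.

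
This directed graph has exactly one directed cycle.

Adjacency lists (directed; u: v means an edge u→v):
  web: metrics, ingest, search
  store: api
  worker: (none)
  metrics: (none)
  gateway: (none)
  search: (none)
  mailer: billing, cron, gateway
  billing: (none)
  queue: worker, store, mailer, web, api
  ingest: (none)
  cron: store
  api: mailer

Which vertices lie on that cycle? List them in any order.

DFS with gray/black marking from mailer:
mailer gray
  billing gray
  billing black
  cron gray
    store gray
      api gray
        api→mailer: mailer is gray → back edge
Back edge closes the cycle mailer → cron → store → api → mailer; its vertices are {api, cron, store, mailer}.

api, cron, store, mailer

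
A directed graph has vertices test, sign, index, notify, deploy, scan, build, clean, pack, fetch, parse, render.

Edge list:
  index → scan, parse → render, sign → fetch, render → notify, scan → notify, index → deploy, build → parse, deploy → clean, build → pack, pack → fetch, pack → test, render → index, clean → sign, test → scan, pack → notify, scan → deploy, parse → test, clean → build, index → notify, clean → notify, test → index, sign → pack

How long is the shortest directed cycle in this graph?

For each vertex v, BFS finds the shortest path from v back to v.
The shortest such closed walk is clean → sign → pack → test → scan → deploy → clean, length 6.

6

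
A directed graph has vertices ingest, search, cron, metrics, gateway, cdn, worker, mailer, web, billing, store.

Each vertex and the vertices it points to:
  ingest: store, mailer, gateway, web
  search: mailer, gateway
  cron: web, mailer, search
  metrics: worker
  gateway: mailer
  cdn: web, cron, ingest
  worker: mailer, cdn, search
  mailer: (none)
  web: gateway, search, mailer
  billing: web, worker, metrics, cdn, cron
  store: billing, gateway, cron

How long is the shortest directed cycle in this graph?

4

For each vertex v, BFS finds the shortest path from v back to v.
The shortest such closed walk is billing → cdn → ingest → store → billing, length 4.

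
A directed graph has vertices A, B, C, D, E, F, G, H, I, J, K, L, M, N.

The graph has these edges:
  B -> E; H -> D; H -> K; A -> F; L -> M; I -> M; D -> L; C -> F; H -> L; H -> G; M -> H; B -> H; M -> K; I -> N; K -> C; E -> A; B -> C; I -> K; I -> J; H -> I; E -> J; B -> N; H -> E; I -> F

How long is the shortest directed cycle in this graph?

3

For each vertex v, BFS finds the shortest path from v back to v.
The shortest such closed walk is H → L → M → H, length 3.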